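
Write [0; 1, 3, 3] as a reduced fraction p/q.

10/13

Using pₖ = aₖpₖ₋₁ + pₖ₋₂ and qₖ = aₖqₖ₋₁ + qₖ₋₂:
  k=0: a=0, p=0, q=1
  k=1: a=1, p=1, q=1
  k=2: a=3, p=3, q=4
  k=3: a=3, p=10, q=13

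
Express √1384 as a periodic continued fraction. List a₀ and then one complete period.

a₀ = ⌊√1384⌋ = 37.
With m₀=0, d₀=1 and mₖ₊₁ = dₖaₖ − mₖ, dₖ₊₁ = (n − mₖ₊₁²)/dₖ, aₖ₊₁ = ⌊(a₀+mₖ₊₁)/dₖ₊₁⌋:
  k=1: m=37, d=15, a=4
  k=2: m=23, d=57, a=1
  k=3: m=34, d=4, a=17
  k=4: m=34, d=57, a=1
  k=5: m=23, d=15, a=4
  k=6: m=37, d=1, a=74
d=1 and a=2a₀=74 at k=6, so the next step gives (m, d) = (37, 15) again — its k=1 value — and the period has length 6.

[37; 4, 1, 17, 1, 4, 74]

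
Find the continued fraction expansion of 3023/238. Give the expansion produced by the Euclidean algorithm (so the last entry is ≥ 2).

[12; 1, 2, 2, 1, 5, 4]

3023 = 12·238 + 167
238 = 1·167 + 71
167 = 2·71 + 25
71 = 2·25 + 21
25 = 1·21 + 4
21 = 5·4 + 1
4 = 4·1 + 0  (stop)
So 3023/238 = [12; 1, 2, 2, 1, 5, 4].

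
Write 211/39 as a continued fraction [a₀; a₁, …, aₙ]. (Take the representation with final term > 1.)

211 = 5×39 + 16
39 = 2×16 + 7
16 = 2×7 + 2
7 = 3×2 + 1
2 = 2×1 + 0  (stop)
So 211/39 = [5; 2, 2, 3, 2].

[5; 2, 2, 3, 2]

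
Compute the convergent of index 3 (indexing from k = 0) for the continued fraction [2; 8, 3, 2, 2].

Using pₖ = aₖpₖ₋₁ + pₖ₋₂, qₖ = aₖqₖ₋₁ + qₖ₋₂ (with p₋₁=1, p₋₂=0, q₋₁=0, q₋₂=1):
  k=0: a=2, p=2, q=1
  k=1: a=8, p=17, q=8
  k=2: a=3, p=53, q=25
  k=3: a=2, p=123, q=58

123/58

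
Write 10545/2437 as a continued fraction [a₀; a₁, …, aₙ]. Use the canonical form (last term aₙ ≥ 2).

10545 = 4×2437 + 797
2437 = 3×797 + 46
797 = 17×46 + 15
46 = 3×15 + 1
15 = 15×1 + 0  (stop)
So 10545/2437 = [4; 3, 17, 3, 15].

[4; 3, 17, 3, 15]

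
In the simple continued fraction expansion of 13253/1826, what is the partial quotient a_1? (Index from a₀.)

3

13253 = 7·1826 + 471   →  a_0 = 7
1826 = 3·471 + 413   →  a_1 = 3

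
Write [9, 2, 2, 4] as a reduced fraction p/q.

Using pₖ = aₖpₖ₋₁ + pₖ₋₂ and qₖ = aₖqₖ₋₁ + qₖ₋₂:
  k=0: a=9, p=9, q=1
  k=1: a=2, p=19, q=2
  k=2: a=2, p=47, q=5
  k=3: a=4, p=207, q=22

207/22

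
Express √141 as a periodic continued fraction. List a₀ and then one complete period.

a₀ = ⌊√141⌋ = 11.
With m₀=0, d₀=1 and mₖ₊₁ = dₖaₖ − mₖ, dₖ₊₁ = (n − mₖ₊₁²)/dₖ, aₖ₊₁ = ⌊(a₀+mₖ₊₁)/dₖ₊₁⌋:
  k=1: m=11, d=20, a=1
  k=2: m=9, d=3, a=6
  k=3: m=9, d=20, a=1
  k=4: m=11, d=1, a=22
d=1 and a=2a₀=22 at k=4, so the next step gives (m, d) = (11, 20) again — its k=1 value — and the period has length 4.

[11; 1, 6, 1, 22]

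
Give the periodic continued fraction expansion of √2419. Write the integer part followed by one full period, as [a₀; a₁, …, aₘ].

a₀ = ⌊√2419⌋ = 49.

[49; 5, 2, 5, 98]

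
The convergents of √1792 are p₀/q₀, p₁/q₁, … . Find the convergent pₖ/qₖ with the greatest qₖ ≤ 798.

32257/762

√1792 = [42; 3, 84, …] (period length 2).
Convergents:
  p_0/q_0 = 42/1
  p_1/q_1 = 127/3
  p_2/q_2 = 10710/253
  p_3/q_3 = 32257/762
  p_4/q_4 = 2720298/64261
q_3 = 762 ≤ 798 < 64261 = q_4, so the answer is 32257/762.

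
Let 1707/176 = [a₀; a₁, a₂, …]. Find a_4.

8

1707 = 9·176 + 123   →  a_0 = 9
176 = 1·123 + 53   →  a_1 = 1
123 = 2·53 + 17   →  a_2 = 2
53 = 3·17 + 2   →  a_3 = 3
17 = 8·2 + 1   →  a_4 = 8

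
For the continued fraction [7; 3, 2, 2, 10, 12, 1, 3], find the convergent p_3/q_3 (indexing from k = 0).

124/17

Using pₖ = aₖpₖ₋₁ + pₖ₋₂, qₖ = aₖqₖ₋₁ + qₖ₋₂ (with p₋₁=1, p₋₂=0, q₋₁=0, q₋₂=1):
  k=0: a=7, p=7, q=1
  k=1: a=3, p=22, q=3
  k=2: a=2, p=51, q=7
  k=3: a=2, p=124, q=17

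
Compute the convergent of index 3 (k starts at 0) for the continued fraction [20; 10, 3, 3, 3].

2070/103

Using pₖ = aₖpₖ₋₁ + pₖ₋₂, qₖ = aₖqₖ₋₁ + qₖ₋₂ (with p₋₁=1, p₋₂=0, q₋₁=0, q₋₂=1):
  k=0: a=20, p=20, q=1
  k=1: a=10, p=201, q=10
  k=2: a=3, p=623, q=31
  k=3: a=3, p=2070, q=103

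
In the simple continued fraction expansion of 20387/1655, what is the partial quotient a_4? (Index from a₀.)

4

20387 = 12·1655 + 527   →  a_0 = 12
1655 = 3·527 + 74   →  a_1 = 3
527 = 7·74 + 9   →  a_2 = 7
74 = 8·9 + 2   →  a_3 = 8
9 = 4·2 + 1   →  a_4 = 4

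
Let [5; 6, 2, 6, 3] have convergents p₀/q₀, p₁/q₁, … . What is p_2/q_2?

Using pₖ = aₖpₖ₋₁ + pₖ₋₂, qₖ = aₖqₖ₋₁ + qₖ₋₂ (with p₋₁=1, p₋₂=0, q₋₁=0, q₋₂=1):
  k=0: a=5, p=5, q=1
  k=1: a=6, p=31, q=6
  k=2: a=2, p=67, q=13

67/13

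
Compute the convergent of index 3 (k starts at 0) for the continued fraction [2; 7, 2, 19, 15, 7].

Using pₖ = aₖpₖ₋₁ + pₖ₋₂, qₖ = aₖqₖ₋₁ + qₖ₋₂ (with p₋₁=1, p₋₂=0, q₋₁=0, q₋₂=1):
  k=0: a=2, p=2, q=1
  k=1: a=7, p=15, q=7
  k=2: a=2, p=32, q=15
  k=3: a=19, p=623, q=292

623/292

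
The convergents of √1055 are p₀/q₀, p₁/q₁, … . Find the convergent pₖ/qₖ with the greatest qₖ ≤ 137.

√1055 = [32; 2, 12, 2, 64, …] (period length 4).
Convergents:
  p_0/q_0 = 32/1
  p_1/q_1 = 65/2
  p_2/q_2 = 812/25
  p_3/q_3 = 1689/52
  p_4/q_4 = 108908/3353
q_3 = 52 ≤ 137 < 3353 = q_4, so the answer is 1689/52.

1689/52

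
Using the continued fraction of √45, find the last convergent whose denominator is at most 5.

√45 = [6; 1, 2, 2, 2, 1, 12, …] (period length 6).
Convergents:
  p_0/q_0 = 6/1
  p_1/q_1 = 7/1
  p_2/q_2 = 20/3
  p_3/q_3 = 47/7
q_2 = 3 ≤ 5 < 7 = q_3, so the answer is 20/3.

20/3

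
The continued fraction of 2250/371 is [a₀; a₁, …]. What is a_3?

2250 = 6·371 + 24   →  a_0 = 6
371 = 15·24 + 11   →  a_1 = 15
24 = 2·11 + 2   →  a_2 = 2
11 = 5·2 + 1   →  a_3 = 5

5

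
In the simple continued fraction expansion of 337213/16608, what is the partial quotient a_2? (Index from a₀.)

337213 = 20·16608 + 5053   →  a_0 = 20
16608 = 3·5053 + 1449   →  a_1 = 3
5053 = 3·1449 + 706   →  a_2 = 3

3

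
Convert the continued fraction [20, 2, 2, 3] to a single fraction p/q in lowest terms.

347/17

Using pₖ = aₖpₖ₋₁ + pₖ₋₂ and qₖ = aₖqₖ₋₁ + qₖ₋₂:
  k=0: a=20, p=20, q=1
  k=1: a=2, p=41, q=2
  k=2: a=2, p=102, q=5
  k=3: a=3, p=347, q=17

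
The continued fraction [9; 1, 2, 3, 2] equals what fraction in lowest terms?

223/23

Fold from the inside: start with 2/1.
  3 + 1/2 = 7/2
  2 + 2/7 = 16/7
  1 + 7/16 = 23/16
  9 + 16/23 = 223/23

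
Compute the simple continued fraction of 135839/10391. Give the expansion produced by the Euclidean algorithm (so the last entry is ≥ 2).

[13; 13, 1, 2, 1, 11, 16]

135839 = 13·10391 + 756
10391 = 13·756 + 563
756 = 1·563 + 193
563 = 2·193 + 177
193 = 1·177 + 16
177 = 11·16 + 1
16 = 16·1 + 0  (stop)
So 135839/10391 = [13; 13, 1, 2, 1, 11, 16].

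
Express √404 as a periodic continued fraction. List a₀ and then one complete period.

a₀ = ⌊√404⌋ = 20.
With m₀=0, d₀=1 and mₖ₊₁ = dₖaₖ − mₖ, dₖ₊₁ = (n − mₖ₊₁²)/dₖ, aₖ₊₁ = ⌊(a₀+mₖ₊₁)/dₖ₊₁⌋:
  k=1: m=20, d=4, a=10
  k=2: m=20, d=1, a=40
d=1 and a=2a₀=40 at k=2, so the next step gives (m, d) = (20, 4) again — its k=1 value — and the period has length 2.

[20; 10, 40]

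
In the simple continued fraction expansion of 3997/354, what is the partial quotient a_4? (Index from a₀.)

3997 = 11·354 + 103   →  a_0 = 11
354 = 3·103 + 45   →  a_1 = 3
103 = 2·45 + 13   →  a_2 = 2
45 = 3·13 + 6   →  a_3 = 3
13 = 2·6 + 1   →  a_4 = 2

2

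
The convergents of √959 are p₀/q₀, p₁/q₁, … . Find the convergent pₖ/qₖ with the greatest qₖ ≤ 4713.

√959 = [30; 1, 29, 1, 60, …] (period length 4).
Convergents:
  p_0/q_0 = 30/1
  p_1/q_1 = 31/1
  p_2/q_2 = 929/30
  p_3/q_3 = 960/31
  p_4/q_4 = 58529/1890
  p_5/q_5 = 59489/1921
  p_6/q_6 = 1783710/57599
q_5 = 1921 ≤ 4713 < 57599 = q_6, so the answer is 59489/1921.

59489/1921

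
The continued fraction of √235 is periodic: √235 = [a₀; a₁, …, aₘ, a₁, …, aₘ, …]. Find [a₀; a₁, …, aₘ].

a₀ = ⌊√235⌋ = 15.

[15; 3, 30]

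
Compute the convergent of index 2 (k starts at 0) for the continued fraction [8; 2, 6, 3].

Using pₖ = aₖpₖ₋₁ + pₖ₋₂, qₖ = aₖqₖ₋₁ + qₖ₋₂ (with p₋₁=1, p₋₂=0, q₋₁=0, q₋₂=1):
  k=0: a=8, p=8, q=1
  k=1: a=2, p=17, q=2
  k=2: a=6, p=110, q=13

110/13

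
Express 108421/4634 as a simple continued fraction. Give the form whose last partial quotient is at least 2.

[23; 2, 1, 1, 12, 10, 2, 3]

108421 = 23×4634 + 1839
4634 = 2×1839 + 956
1839 = 1×956 + 883
956 = 1×883 + 73
883 = 12×73 + 7
73 = 10×7 + 3
7 = 2×3 + 1
3 = 3×1 + 0  (stop)
So 108421/4634 = [23; 2, 1, 1, 12, 10, 2, 3].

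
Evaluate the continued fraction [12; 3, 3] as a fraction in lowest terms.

Fold from the inside: start with 3/1.
  3 + 1/3 = 10/3
  12 + 3/10 = 123/10

123/10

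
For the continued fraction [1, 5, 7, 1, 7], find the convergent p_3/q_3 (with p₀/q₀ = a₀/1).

49/41

Using pₖ = aₖpₖ₋₁ + pₖ₋₂, qₖ = aₖqₖ₋₁ + qₖ₋₂ (with p₋₁=1, p₋₂=0, q₋₁=0, q₋₂=1):
  k=0: a=1, p=1, q=1
  k=1: a=5, p=6, q=5
  k=2: a=7, p=43, q=36
  k=3: a=1, p=49, q=41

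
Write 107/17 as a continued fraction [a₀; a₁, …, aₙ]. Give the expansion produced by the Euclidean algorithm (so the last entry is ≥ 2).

107 = 6×17 + 5
17 = 3×5 + 2
5 = 2×2 + 1
2 = 2×1 + 0  (stop)
So 107/17 = [6; 3, 2, 2].

[6; 3, 2, 2]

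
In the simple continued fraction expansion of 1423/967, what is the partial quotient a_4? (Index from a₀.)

1423 = 1·967 + 456   →  a_0 = 1
967 = 2·456 + 55   →  a_1 = 2
456 = 8·55 + 16   →  a_2 = 8
55 = 3·16 + 7   →  a_3 = 3
16 = 2·7 + 2   →  a_4 = 2

2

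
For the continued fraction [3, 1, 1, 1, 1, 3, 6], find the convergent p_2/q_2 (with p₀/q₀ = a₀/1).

7/2

Using pₖ = aₖpₖ₋₁ + pₖ₋₂, qₖ = aₖqₖ₋₁ + qₖ₋₂ (with p₋₁=1, p₋₂=0, q₋₁=0, q₋₂=1):
  k=0: a=3, p=3, q=1
  k=1: a=1, p=4, q=1
  k=2: a=1, p=7, q=2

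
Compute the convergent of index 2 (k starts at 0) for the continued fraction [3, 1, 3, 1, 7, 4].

15/4

Using pₖ = aₖpₖ₋₁ + pₖ₋₂, qₖ = aₖqₖ₋₁ + qₖ₋₂ (with p₋₁=1, p₋₂=0, q₋₁=0, q₋₂=1):
  k=0: a=3, p=3, q=1
  k=1: a=1, p=4, q=1
  k=2: a=3, p=15, q=4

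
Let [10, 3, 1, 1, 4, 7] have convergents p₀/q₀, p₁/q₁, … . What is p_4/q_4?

329/32

Using pₖ = aₖpₖ₋₁ + pₖ₋₂, qₖ = aₖqₖ₋₁ + qₖ₋₂ (with p₋₁=1, p₋₂=0, q₋₁=0, q₋₂=1):
  k=0: a=10, p=10, q=1
  k=1: a=3, p=31, q=3
  k=2: a=1, p=41, q=4
  k=3: a=1, p=72, q=7
  k=4: a=4, p=329, q=32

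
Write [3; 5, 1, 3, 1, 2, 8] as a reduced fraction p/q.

Fold from the inside: start with 8/1.
  2 + 1/8 = 17/8
  1 + 8/17 = 25/17
  3 + 17/25 = 92/25
  1 + 25/92 = 117/92
  5 + 92/117 = 677/117
  3 + 117/677 = 2148/677

2148/677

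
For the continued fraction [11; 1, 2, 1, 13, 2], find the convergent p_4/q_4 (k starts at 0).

Using pₖ = aₖpₖ₋₁ + pₖ₋₂, qₖ = aₖqₖ₋₁ + qₖ₋₂ (with p₋₁=1, p₋₂=0, q₋₁=0, q₋₂=1):
  k=0: a=11, p=11, q=1
  k=1: a=1, p=12, q=1
  k=2: a=2, p=35, q=3
  k=3: a=1, p=47, q=4
  k=4: a=13, p=646, q=55

646/55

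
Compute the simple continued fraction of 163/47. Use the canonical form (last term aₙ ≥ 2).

163 = 3×47 + 22
47 = 2×22 + 3
22 = 7×3 + 1
3 = 3×1 + 0  (stop)
So 163/47 = [3; 2, 7, 3].

[3; 2, 7, 3]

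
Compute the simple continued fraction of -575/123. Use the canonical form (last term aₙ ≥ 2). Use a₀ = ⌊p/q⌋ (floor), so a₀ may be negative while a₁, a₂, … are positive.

[-5; 3, 13, 3]

-575 = -5×123 + 40
123 = 3×40 + 3
40 = 13×3 + 1
3 = 3×1 + 0  (stop)
So -575/123 = [-5; 3, 13, 3].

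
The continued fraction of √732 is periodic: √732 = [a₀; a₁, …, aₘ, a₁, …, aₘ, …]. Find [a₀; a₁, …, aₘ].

a₀ = ⌊√732⌋ = 27.
With m₀=0, d₀=1 and mₖ₊₁ = dₖaₖ − mₖ, dₖ₊₁ = (n − mₖ₊₁²)/dₖ, aₖ₊₁ = ⌊(a₀+mₖ₊₁)/dₖ₊₁⌋:
  k=1: m=27, d=3, a=18
  k=2: m=27, d=1, a=54
d=1 and a=2a₀=54 at k=2, so the next step gives (m, d) = (27, 3) again — its k=1 value — and the period has length 2.

[27; 18, 54]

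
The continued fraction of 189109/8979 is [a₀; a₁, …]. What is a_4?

1

189109 = 21·8979 + 550   →  a_0 = 21
8979 = 16·550 + 179   →  a_1 = 16
550 = 3·179 + 13   →  a_2 = 3
179 = 13·13 + 10   →  a_3 = 13
13 = 1·10 + 3   →  a_4 = 1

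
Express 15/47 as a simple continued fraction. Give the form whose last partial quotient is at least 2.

[0; 3, 7, 2]

15 = 0*47 + 15
47 = 3*15 + 2
15 = 7*2 + 1
2 = 2*1 + 0  (stop)
So 15/47 = [0; 3, 7, 2].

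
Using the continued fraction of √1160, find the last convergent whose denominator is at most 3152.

√1160 = [34; 17, 68, …] (period length 2).
Convergents:
  p_0/q_0 = 34/1
  p_1/q_1 = 579/17
  p_2/q_2 = 39406/1157
  p_3/q_3 = 670481/19686
q_2 = 1157 ≤ 3152 < 19686 = q_3, so the answer is 39406/1157.

39406/1157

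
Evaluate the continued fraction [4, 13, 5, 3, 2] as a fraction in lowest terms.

1989/488

Using pₖ = aₖpₖ₋₁ + pₖ₋₂ and qₖ = aₖqₖ₋₁ + qₖ₋₂:
  k=0: a=4, p=4, q=1
  k=1: a=13, p=53, q=13
  k=2: a=5, p=269, q=66
  k=3: a=3, p=860, q=211
  k=4: a=2, p=1989, q=488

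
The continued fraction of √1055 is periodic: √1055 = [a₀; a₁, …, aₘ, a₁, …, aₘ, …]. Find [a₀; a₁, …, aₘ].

[32; 2, 12, 2, 64]

a₀ = ⌊√1055⌋ = 32.
With m₀=0, d₀=1 and mₖ₊₁ = dₖaₖ − mₖ, dₖ₊₁ = (n − mₖ₊₁²)/dₖ, aₖ₊₁ = ⌊(a₀+mₖ₊₁)/dₖ₊₁⌋:
  k=1: m=32, d=31, a=2
  k=2: m=30, d=5, a=12
  k=3: m=30, d=31, a=2
  k=4: m=32, d=1, a=64
d=1 and a=2a₀=64 at k=4, so the next step gives (m, d) = (32, 31) again — its k=1 value — and the period has length 4.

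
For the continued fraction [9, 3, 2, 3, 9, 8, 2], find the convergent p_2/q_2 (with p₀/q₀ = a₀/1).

Using pₖ = aₖpₖ₋₁ + pₖ₋₂, qₖ = aₖqₖ₋₁ + qₖ₋₂ (with p₋₁=1, p₋₂=0, q₋₁=0, q₋₂=1):
  k=0: a=9, p=9, q=1
  k=1: a=3, p=28, q=3
  k=2: a=2, p=65, q=7

65/7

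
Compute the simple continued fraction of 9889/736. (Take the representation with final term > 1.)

9889 = 13×736 + 321
736 = 2×321 + 94
321 = 3×94 + 39
94 = 2×39 + 16
39 = 2×16 + 7
16 = 2×7 + 2
7 = 3×2 + 1
2 = 2×1 + 0  (stop)
So 9889/736 = [13; 2, 3, 2, 2, 2, 3, 2].

[13; 2, 3, 2, 2, 2, 3, 2]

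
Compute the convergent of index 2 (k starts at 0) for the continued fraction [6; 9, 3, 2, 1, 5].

171/28

Using pₖ = aₖpₖ₋₁ + pₖ₋₂, qₖ = aₖqₖ₋₁ + qₖ₋₂ (with p₋₁=1, p₋₂=0, q₋₁=0, q₋₂=1):
  k=0: a=6, p=6, q=1
  k=1: a=9, p=55, q=9
  k=2: a=3, p=171, q=28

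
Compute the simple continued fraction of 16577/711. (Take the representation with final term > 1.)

[23; 3, 5, 1, 2, 1, 9]

16577 = 23×711 + 224
711 = 3×224 + 39
224 = 5×39 + 29
39 = 1×29 + 10
29 = 2×10 + 9
10 = 1×9 + 1
9 = 9×1 + 0  (stop)
So 16577/711 = [23; 3, 5, 1, 2, 1, 9].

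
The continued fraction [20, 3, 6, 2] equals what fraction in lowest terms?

Fold from the inside: start with 2/1.
  6 + 1/2 = 13/2
  3 + 2/13 = 41/13
  20 + 13/41 = 833/41

833/41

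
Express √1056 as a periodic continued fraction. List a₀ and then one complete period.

[32; 2, 64]

a₀ = ⌊√1056⌋ = 32.
With m₀=0, d₀=1 and mₖ₊₁ = dₖaₖ − mₖ, dₖ₊₁ = (n − mₖ₊₁²)/dₖ, aₖ₊₁ = ⌊(a₀+mₖ₊₁)/dₖ₊₁⌋:
  k=1: m=32, d=32, a=2
  k=2: m=32, d=1, a=64
d=1 and a=2a₀=64 at k=2, so the next step gives (m, d) = (32, 32) again — its k=1 value — and the period has length 2.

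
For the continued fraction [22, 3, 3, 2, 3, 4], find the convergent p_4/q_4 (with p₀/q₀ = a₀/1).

1762/79

Using pₖ = aₖpₖ₋₁ + pₖ₋₂, qₖ = aₖqₖ₋₁ + qₖ₋₂ (with p₋₁=1, p₋₂=0, q₋₁=0, q₋₂=1):
  k=0: a=22, p=22, q=1
  k=1: a=3, p=67, q=3
  k=2: a=3, p=223, q=10
  k=3: a=2, p=513, q=23
  k=4: a=3, p=1762, q=79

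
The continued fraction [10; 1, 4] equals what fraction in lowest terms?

Fold from the inside: start with 4/1.
  1 + 1/4 = 5/4
  10 + 4/5 = 54/5

54/5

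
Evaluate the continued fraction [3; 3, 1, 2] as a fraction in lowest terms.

36/11

Using pₖ = aₖpₖ₋₁ + pₖ₋₂ and qₖ = aₖqₖ₋₁ + qₖ₋₂:
  k=0: a=3, p=3, q=1
  k=1: a=3, p=10, q=3
  k=2: a=1, p=13, q=4
  k=3: a=2, p=36, q=11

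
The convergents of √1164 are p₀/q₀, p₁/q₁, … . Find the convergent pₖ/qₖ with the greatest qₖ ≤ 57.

√1164 = [34; 8, 1, 1, 16, 1, 1, 8, 68, …] (period length 8).
Convergents:
  p_0/q_0 = 34/1
  p_1/q_1 = 273/8
  p_2/q_2 = 307/9
  p_3/q_3 = 580/17
  p_4/q_4 = 9587/281
q_3 = 17 ≤ 57 < 281 = q_4, so the answer is 580/17.

580/17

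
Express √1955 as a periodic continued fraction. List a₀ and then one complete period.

[44; 4, 1, 1, 1, 4, 88]

a₀ = ⌊√1955⌋ = 44.
With m₀=0, d₀=1 and mₖ₊₁ = dₖaₖ − mₖ, dₖ₊₁ = (n − mₖ₊₁²)/dₖ, aₖ₊₁ = ⌊(a₀+mₖ₊₁)/dₖ₊₁⌋:
  k=1: m=44, d=19, a=4
  k=2: m=32, d=49, a=1
  k=3: m=17, d=34, a=1
  k=4: m=17, d=49, a=1
  k=5: m=32, d=19, a=4
  k=6: m=44, d=1, a=88
d=1 and a=2a₀=88 at k=6, so the next step gives (m, d) = (44, 19) again — its k=1 value — and the period has length 6.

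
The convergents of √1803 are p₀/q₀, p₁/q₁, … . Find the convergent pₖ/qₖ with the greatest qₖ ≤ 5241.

203137/4784

√1803 = [42; 2, 6, 28, 6, 2, 84, …] (period length 6).
Convergents:
  p_0/q_0 = 42/1
  p_1/q_1 = 85/2
  p_2/q_2 = 552/13
  p_3/q_3 = 15541/366
  p_4/q_4 = 93798/2209
  p_5/q_5 = 203137/4784
  p_6/q_6 = 17157306/404065
q_5 = 4784 ≤ 5241 < 404065 = q_6, so the answer is 203137/4784.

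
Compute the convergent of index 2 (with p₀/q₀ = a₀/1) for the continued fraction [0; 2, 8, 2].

8/17

Using pₖ = aₖpₖ₋₁ + pₖ₋₂, qₖ = aₖqₖ₋₁ + qₖ₋₂ (with p₋₁=1, p₋₂=0, q₋₁=0, q₋₂=1):
  k=0: a=0, p=0, q=1
  k=1: a=2, p=1, q=2
  k=2: a=8, p=8, q=17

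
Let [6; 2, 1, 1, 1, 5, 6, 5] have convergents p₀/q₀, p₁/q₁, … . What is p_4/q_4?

Using pₖ = aₖpₖ₋₁ + pₖ₋₂, qₖ = aₖqₖ₋₁ + qₖ₋₂ (with p₋₁=1, p₋₂=0, q₋₁=0, q₋₂=1):
  k=0: a=6, p=6, q=1
  k=1: a=2, p=13, q=2
  k=2: a=1, p=19, q=3
  k=3: a=1, p=32, q=5
  k=4: a=1, p=51, q=8

51/8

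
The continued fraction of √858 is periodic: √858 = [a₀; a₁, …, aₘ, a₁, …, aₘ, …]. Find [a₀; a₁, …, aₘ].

[29; 3, 2, 3, 58]

a₀ = ⌊√858⌋ = 29.
With m₀=0, d₀=1 and mₖ₊₁ = dₖaₖ − mₖ, dₖ₊₁ = (n − mₖ₊₁²)/dₖ, aₖ₊₁ = ⌊(a₀+mₖ₊₁)/dₖ₊₁⌋:
  k=1: m=29, d=17, a=3
  k=2: m=22, d=22, a=2
  k=3: m=22, d=17, a=3
  k=4: m=29, d=1, a=58
d=1 and a=2a₀=58 at k=4, so the next step gives (m, d) = (29, 17) again — its k=1 value — and the period has length 4.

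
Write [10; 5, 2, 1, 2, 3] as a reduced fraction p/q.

Fold from the inside: start with 3/1.
  2 + 1/3 = 7/3
  1 + 3/7 = 10/7
  2 + 7/10 = 27/10
  5 + 10/27 = 145/27
  10 + 27/145 = 1477/145

1477/145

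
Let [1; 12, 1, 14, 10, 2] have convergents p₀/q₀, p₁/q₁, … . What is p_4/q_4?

Using pₖ = aₖpₖ₋₁ + pₖ₋₂, qₖ = aₖqₖ₋₁ + qₖ₋₂ (with p₋₁=1, p₋₂=0, q₋₁=0, q₋₂=1):
  k=0: a=1, p=1, q=1
  k=1: a=12, p=13, q=12
  k=2: a=1, p=14, q=13
  k=3: a=14, p=209, q=194
  k=4: a=10, p=2104, q=1953

2104/1953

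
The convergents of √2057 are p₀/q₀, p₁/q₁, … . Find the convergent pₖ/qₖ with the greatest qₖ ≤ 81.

√2057 = [45; 2, 1, 4, 1, 2, 90, …] (period length 6).
Convergents:
  p_0/q_0 = 45/1
  p_1/q_1 = 91/2
  p_2/q_2 = 136/3
  p_3/q_3 = 635/14
  p_4/q_4 = 771/17
  p_5/q_5 = 2177/48
  p_6/q_6 = 196701/4337
q_5 = 48 ≤ 81 < 4337 = q_6, so the answer is 2177/48.

2177/48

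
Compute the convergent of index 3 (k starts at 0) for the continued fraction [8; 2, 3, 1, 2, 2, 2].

Using pₖ = aₖpₖ₋₁ + pₖ₋₂, qₖ = aₖqₖ₋₁ + qₖ₋₂ (with p₋₁=1, p₋₂=0, q₋₁=0, q₋₂=1):
  k=0: a=8, p=8, q=1
  k=1: a=2, p=17, q=2
  k=2: a=3, p=59, q=7
  k=3: a=1, p=76, q=9

76/9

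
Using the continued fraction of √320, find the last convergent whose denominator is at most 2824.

46063/2575

√320 = [17; 1, 7, 1, 34, …] (period length 4).
Convergents:
  p_0/q_0 = 17/1
  p_1/q_1 = 18/1
  p_2/q_2 = 143/8
  p_3/q_3 = 161/9
  p_4/q_4 = 5617/314
  p_5/q_5 = 5778/323
  p_6/q_6 = 46063/2575
  p_7/q_7 = 51841/2898
q_6 = 2575 ≤ 2824 < 2898 = q_7, so the answer is 46063/2575.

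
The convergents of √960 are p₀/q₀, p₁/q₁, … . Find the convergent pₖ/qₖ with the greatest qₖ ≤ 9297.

√960 = [30; 1, 60, …] (period length 2).
Convergents:
  p_0/q_0 = 30/1
  p_1/q_1 = 31/1
  p_2/q_2 = 1890/61
  p_3/q_3 = 1921/62
  p_4/q_4 = 117150/3781
  p_5/q_5 = 119071/3843
  p_6/q_6 = 7261410/234361
q_5 = 3843 ≤ 9297 < 234361 = q_6, so the answer is 119071/3843.

119071/3843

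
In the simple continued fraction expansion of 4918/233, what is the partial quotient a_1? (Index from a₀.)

4918 = 21·233 + 25   →  a_0 = 21
233 = 9·25 + 8   →  a_1 = 9

9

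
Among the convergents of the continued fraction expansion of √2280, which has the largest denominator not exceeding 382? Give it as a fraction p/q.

√2280 = [47; 1, 2, 1, 94, …] (period length 4).
Convergents:
  p_0/q_0 = 47/1
  p_1/q_1 = 48/1
  p_2/q_2 = 143/3
  p_3/q_3 = 191/4
  p_4/q_4 = 18097/379
  p_5/q_5 = 18288/383
q_4 = 379 ≤ 382 < 383 = q_5, so the answer is 18097/379.

18097/379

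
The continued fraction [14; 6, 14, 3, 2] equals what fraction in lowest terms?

8598/607

Fold from the inside: start with 2/1.
  3 + 1/2 = 7/2
  14 + 2/7 = 100/7
  6 + 7/100 = 607/100
  14 + 100/607 = 8598/607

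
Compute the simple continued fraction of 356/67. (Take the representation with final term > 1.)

[5; 3, 5, 4]

356 = 5×67 + 21
67 = 3×21 + 4
21 = 5×4 + 1
4 = 4×1 + 0  (stop)
So 356/67 = [5; 3, 5, 4].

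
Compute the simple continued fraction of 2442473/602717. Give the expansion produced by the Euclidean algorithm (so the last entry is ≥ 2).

[4; 19, 14, 4, 2, 8, 14, 2]

2442473 = 4×602717 + 31605
602717 = 19×31605 + 2222
31605 = 14×2222 + 497
2222 = 4×497 + 234
497 = 2×234 + 29
234 = 8×29 + 2
29 = 14×2 + 1
2 = 2×1 + 0  (stop)
So 2442473/602717 = [4; 19, 14, 4, 2, 8, 14, 2].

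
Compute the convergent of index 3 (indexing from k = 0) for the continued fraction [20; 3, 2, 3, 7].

487/24

Using pₖ = aₖpₖ₋₁ + pₖ₋₂, qₖ = aₖqₖ₋₁ + qₖ₋₂ (with p₋₁=1, p₋₂=0, q₋₁=0, q₋₂=1):
  k=0: a=20, p=20, q=1
  k=1: a=3, p=61, q=3
  k=2: a=2, p=142, q=7
  k=3: a=3, p=487, q=24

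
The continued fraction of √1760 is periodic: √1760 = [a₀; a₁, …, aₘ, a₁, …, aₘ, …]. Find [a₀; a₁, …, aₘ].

a₀ = ⌊√1760⌋ = 41.
With m₀=0, d₀=1 and mₖ₊₁ = dₖaₖ − mₖ, dₖ₊₁ = (n − mₖ₊₁²)/dₖ, aₖ₊₁ = ⌊(a₀+mₖ₊₁)/dₖ₊₁⌋:
  k=1: m=41, d=79, a=1
  k=2: m=38, d=4, a=19
  k=3: m=38, d=79, a=1
  k=4: m=41, d=1, a=82
d=1 and a=2a₀=82 at k=4, so the next step gives (m, d) = (41, 79) again — its k=1 value — and the period has length 4.

[41; 1, 19, 1, 82]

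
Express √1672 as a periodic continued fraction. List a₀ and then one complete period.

[40; 1, 8, 10, 8, 1, 80]

a₀ = ⌊√1672⌋ = 40.
With m₀=0, d₀=1 and mₖ₊₁ = dₖaₖ − mₖ, dₖ₊₁ = (n − mₖ₊₁²)/dₖ, aₖ₊₁ = ⌊(a₀+mₖ₊₁)/dₖ₊₁⌋:
  k=1: m=40, d=72, a=1
  k=2: m=32, d=9, a=8
  k=3: m=40, d=8, a=10
  k=4: m=40, d=9, a=8
  k=5: m=32, d=72, a=1
  k=6: m=40, d=1, a=80
d=1 and a=2a₀=80 at k=6, so the next step gives (m, d) = (40, 72) again — its k=1 value — and the period has length 6.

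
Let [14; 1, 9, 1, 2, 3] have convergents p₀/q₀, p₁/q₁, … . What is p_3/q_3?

164/11

Using pₖ = aₖpₖ₋₁ + pₖ₋₂, qₖ = aₖqₖ₋₁ + qₖ₋₂ (with p₋₁=1, p₋₂=0, q₋₁=0, q₋₂=1):
  k=0: a=14, p=14, q=1
  k=1: a=1, p=15, q=1
  k=2: a=9, p=149, q=10
  k=3: a=1, p=164, q=11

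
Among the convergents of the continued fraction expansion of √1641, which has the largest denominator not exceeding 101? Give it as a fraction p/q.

2228/55

√1641 = [40; 1, 1, 26, 1, 1, 80, …] (period length 6).
Convergents:
  p_0/q_0 = 40/1
  p_1/q_1 = 41/1
  p_2/q_2 = 81/2
  p_3/q_3 = 2147/53
  p_4/q_4 = 2228/55
  p_5/q_5 = 4375/108
q_4 = 55 ≤ 101 < 108 = q_5, so the answer is 2228/55.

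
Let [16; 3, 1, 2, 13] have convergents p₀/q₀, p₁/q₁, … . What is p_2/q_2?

Using pₖ = aₖpₖ₋₁ + pₖ₋₂, qₖ = aₖqₖ₋₁ + qₖ₋₂ (with p₋₁=1, p₋₂=0, q₋₁=0, q₋₂=1):
  k=0: a=16, p=16, q=1
  k=1: a=3, p=49, q=3
  k=2: a=1, p=65, q=4

65/4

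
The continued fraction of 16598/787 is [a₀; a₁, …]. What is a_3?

1

16598 = 21·787 + 71   →  a_0 = 21
787 = 11·71 + 6   →  a_1 = 11
71 = 11·6 + 5   →  a_2 = 11
6 = 1·5 + 1   →  a_3 = 1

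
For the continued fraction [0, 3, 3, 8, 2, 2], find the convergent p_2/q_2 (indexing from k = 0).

3/10

Using pₖ = aₖpₖ₋₁ + pₖ₋₂, qₖ = aₖqₖ₋₁ + qₖ₋₂ (with p₋₁=1, p₋₂=0, q₋₁=0, q₋₂=1):
  k=0: a=0, p=0, q=1
  k=1: a=3, p=1, q=3
  k=2: a=3, p=3, q=10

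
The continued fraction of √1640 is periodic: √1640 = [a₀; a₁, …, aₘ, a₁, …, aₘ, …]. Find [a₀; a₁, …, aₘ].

[40; 2, 80]

a₀ = ⌊√1640⌋ = 40.
With m₀=0, d₀=1 and mₖ₊₁ = dₖaₖ − mₖ, dₖ₊₁ = (n − mₖ₊₁²)/dₖ, aₖ₊₁ = ⌊(a₀+mₖ₊₁)/dₖ₊₁⌋:
  k=1: m=40, d=40, a=2
  k=2: m=40, d=1, a=80
d=1 and a=2a₀=80 at k=2, so the next step gives (m, d) = (40, 40) again — its k=1 value — and the period has length 2.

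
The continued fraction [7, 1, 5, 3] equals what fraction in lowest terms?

Using pₖ = aₖpₖ₋₁ + pₖ₋₂ and qₖ = aₖqₖ₋₁ + qₖ₋₂:
  k=0: a=7, p=7, q=1
  k=1: a=1, p=8, q=1
  k=2: a=5, p=47, q=6
  k=3: a=3, p=149, q=19

149/19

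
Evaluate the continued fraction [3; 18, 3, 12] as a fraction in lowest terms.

2071/678

Fold from the inside: start with 12/1.
  3 + 1/12 = 37/12
  18 + 12/37 = 678/37
  3 + 37/678 = 2071/678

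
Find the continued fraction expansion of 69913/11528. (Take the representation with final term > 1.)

[6; 15, 2, 9, 19, 2]

69913 = 6×11528 + 745
11528 = 15×745 + 353
745 = 2×353 + 39
353 = 9×39 + 2
39 = 19×2 + 1
2 = 2×1 + 0  (stop)
So 69913/11528 = [6; 15, 2, 9, 19, 2].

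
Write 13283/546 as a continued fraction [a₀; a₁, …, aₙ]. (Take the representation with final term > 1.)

[24; 3, 19, 1, 8]

13283 = 24*546 + 179
546 = 3*179 + 9
179 = 19*9 + 8
9 = 1*8 + 1
8 = 8*1 + 0  (stop)
So 13283/546 = [24; 3, 19, 1, 8].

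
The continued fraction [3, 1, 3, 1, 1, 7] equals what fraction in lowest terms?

Fold from the inside: start with 7/1.
  1 + 1/7 = 8/7
  1 + 7/8 = 15/8
  3 + 8/15 = 53/15
  1 + 15/53 = 68/53
  3 + 53/68 = 257/68

257/68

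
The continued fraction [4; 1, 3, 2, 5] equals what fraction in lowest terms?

234/49

Using pₖ = aₖpₖ₋₁ + pₖ₋₂ and qₖ = aₖqₖ₋₁ + qₖ₋₂:
  k=0: a=4, p=4, q=1
  k=1: a=1, p=5, q=1
  k=2: a=3, p=19, q=4
  k=3: a=2, p=43, q=9
  k=4: a=5, p=234, q=49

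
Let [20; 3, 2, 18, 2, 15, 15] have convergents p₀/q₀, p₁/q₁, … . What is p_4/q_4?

Using pₖ = aₖpₖ₋₁ + pₖ₋₂, qₖ = aₖqₖ₋₁ + qₖ₋₂ (with p₋₁=1, p₋₂=0, q₋₁=0, q₋₂=1):
  k=0: a=20, p=20, q=1
  k=1: a=3, p=61, q=3
  k=2: a=2, p=142, q=7
  k=3: a=18, p=2617, q=129
  k=4: a=2, p=5376, q=265

5376/265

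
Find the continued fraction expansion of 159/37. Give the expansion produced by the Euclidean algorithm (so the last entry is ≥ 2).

[4; 3, 2, 1, 3]

159 = 4·37 + 11
37 = 3·11 + 4
11 = 2·4 + 3
4 = 1·3 + 1
3 = 3·1 + 0  (stop)
So 159/37 = [4; 3, 2, 1, 3].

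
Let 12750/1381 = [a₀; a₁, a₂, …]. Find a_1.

12750 = 9·1381 + 321   →  a_0 = 9
1381 = 4·321 + 97   →  a_1 = 4

4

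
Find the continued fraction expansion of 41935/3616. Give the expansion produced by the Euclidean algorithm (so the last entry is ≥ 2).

[11; 1, 1, 2, 13, 4, 13]

41935 = 11*3616 + 2159
3616 = 1*2159 + 1457
2159 = 1*1457 + 702
1457 = 2*702 + 53
702 = 13*53 + 13
53 = 4*13 + 1
13 = 13*1 + 0  (stop)
So 41935/3616 = [11; 1, 1, 2, 13, 4, 13].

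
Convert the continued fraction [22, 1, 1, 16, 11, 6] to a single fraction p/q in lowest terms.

50051/2223

Fold from the inside: start with 6/1.
  11 + 1/6 = 67/6
  16 + 6/67 = 1078/67
  1 + 67/1078 = 1145/1078
  1 + 1078/1145 = 2223/1145
  22 + 1145/2223 = 50051/2223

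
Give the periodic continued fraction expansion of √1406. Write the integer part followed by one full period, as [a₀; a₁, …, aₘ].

a₀ = ⌊√1406⌋ = 37.
With m₀=0, d₀=1 and mₖ₊₁ = dₖaₖ − mₖ, dₖ₊₁ = (n − mₖ₊₁²)/dₖ, aₖ₊₁ = ⌊(a₀+mₖ₊₁)/dₖ₊₁⌋:
  k=1: m=37, d=37, a=2
  k=2: m=37, d=1, a=74
d=1 and a=2a₀=74 at k=2, so the next step gives (m, d) = (37, 37) again — its k=1 value — and the period has length 2.

[37; 2, 74]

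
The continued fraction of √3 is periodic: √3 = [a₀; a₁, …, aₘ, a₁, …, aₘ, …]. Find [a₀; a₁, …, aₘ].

[1; 1, 2]

a₀ = ⌊√3⌋ = 1.
With m₀=0, d₀=1 and mₖ₊₁ = dₖaₖ − mₖ, dₖ₊₁ = (n − mₖ₊₁²)/dₖ, aₖ₊₁ = ⌊(a₀+mₖ₊₁)/dₖ₊₁⌋:
  k=1: m=1, d=2, a=1
  k=2: m=1, d=1, a=2
d=1 and a=2a₀=2 at k=2, so the next step gives (m, d) = (1, 2) again — its k=1 value — and the period has length 2.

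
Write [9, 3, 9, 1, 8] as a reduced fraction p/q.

2573/276

Fold from the inside: start with 8/1.
  1 + 1/8 = 9/8
  9 + 8/9 = 89/9
  3 + 9/89 = 276/89
  9 + 89/276 = 2573/276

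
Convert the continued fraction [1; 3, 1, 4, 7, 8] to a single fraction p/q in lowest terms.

1408/1115

Fold from the inside: start with 8/1.
  7 + 1/8 = 57/8
  4 + 8/57 = 236/57
  1 + 57/236 = 293/236
  3 + 236/293 = 1115/293
  1 + 293/1115 = 1408/1115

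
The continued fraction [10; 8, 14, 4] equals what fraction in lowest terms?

Fold from the inside: start with 4/1.
  14 + 1/4 = 57/4
  8 + 4/57 = 460/57
  10 + 57/460 = 4657/460

4657/460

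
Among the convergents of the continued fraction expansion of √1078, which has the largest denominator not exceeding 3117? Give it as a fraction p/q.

77617/2364

√1078 = [32; 1, 4, 1, 64, …] (period length 4).
Convergents:
  p_0/q_0 = 32/1
  p_1/q_1 = 33/1
  p_2/q_2 = 164/5
  p_3/q_3 = 197/6
  p_4/q_4 = 12772/389
  p_5/q_5 = 12969/395
  p_6/q_6 = 64648/1969
  p_7/q_7 = 77617/2364
  p_8/q_8 = 5032136/153265
q_7 = 2364 ≤ 3117 < 153265 = q_8, so the answer is 77617/2364.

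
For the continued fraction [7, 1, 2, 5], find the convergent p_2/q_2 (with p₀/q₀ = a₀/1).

23/3

Using pₖ = aₖpₖ₋₁ + pₖ₋₂, qₖ = aₖqₖ₋₁ + qₖ₋₂ (with p₋₁=1, p₋₂=0, q₋₁=0, q₋₂=1):
  k=0: a=7, p=7, q=1
  k=1: a=1, p=8, q=1
  k=2: a=2, p=23, q=3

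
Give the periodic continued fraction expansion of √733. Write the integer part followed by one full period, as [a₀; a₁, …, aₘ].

[27; 13, 1, 1, 13, 54]

a₀ = ⌊√733⌋ = 27.
With m₀=0, d₀=1 and mₖ₊₁ = dₖaₖ − mₖ, dₖ₊₁ = (n − mₖ₊₁²)/dₖ, aₖ₊₁ = ⌊(a₀+mₖ₊₁)/dₖ₊₁⌋:
  k=1: m=27, d=4, a=13
  k=2: m=25, d=27, a=1
  k=3: m=2, d=27, a=1
  k=4: m=25, d=4, a=13
  k=5: m=27, d=1, a=54
d=1 and a=2a₀=54 at k=5, so the next step gives (m, d) = (27, 4) again — its k=1 value — and the period has length 5.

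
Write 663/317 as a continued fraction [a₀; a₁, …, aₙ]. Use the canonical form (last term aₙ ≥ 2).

663 = 2*317 + 29
317 = 10*29 + 27
29 = 1*27 + 2
27 = 13*2 + 1
2 = 2*1 + 0  (stop)
So 663/317 = [2; 10, 1, 13, 2].

[2; 10, 1, 13, 2]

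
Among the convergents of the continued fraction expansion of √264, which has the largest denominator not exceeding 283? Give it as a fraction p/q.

2096/129

√264 = [16; 4, 32, …] (period length 2).
Convergents:
  p_0/q_0 = 16/1
  p_1/q_1 = 65/4
  p_2/q_2 = 2096/129
  p_3/q_3 = 8449/520
q_2 = 129 ≤ 283 < 520 = q_3, so the answer is 2096/129.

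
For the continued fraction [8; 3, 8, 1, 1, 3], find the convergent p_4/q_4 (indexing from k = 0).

441/53

Using pₖ = aₖpₖ₋₁ + pₖ₋₂, qₖ = aₖqₖ₋₁ + qₖ₋₂ (with p₋₁=1, p₋₂=0, q₋₁=0, q₋₂=1):
  k=0: a=8, p=8, q=1
  k=1: a=3, p=25, q=3
  k=2: a=8, p=208, q=25
  k=3: a=1, p=233, q=28
  k=4: a=1, p=441, q=53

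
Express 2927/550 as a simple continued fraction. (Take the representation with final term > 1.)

[5; 3, 9, 3, 6]

2927 = 5*550 + 177
550 = 3*177 + 19
177 = 9*19 + 6
19 = 3*6 + 1
6 = 6*1 + 0  (stop)
So 2927/550 = [5; 3, 9, 3, 6].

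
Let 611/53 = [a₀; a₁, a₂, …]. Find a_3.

8

611 = 11·53 + 28   →  a_0 = 11
53 = 1·28 + 25   →  a_1 = 1
28 = 1·25 + 3   →  a_2 = 1
25 = 8·3 + 1   →  a_3 = 8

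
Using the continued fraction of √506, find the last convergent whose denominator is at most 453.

√506 = [22; 2, 44, …] (period length 2).
Convergents:
  p_0/q_0 = 22/1
  p_1/q_1 = 45/2
  p_2/q_2 = 2002/89
  p_3/q_3 = 4049/180
  p_4/q_4 = 180158/8009
q_3 = 180 ≤ 453 < 8009 = q_4, so the answer is 4049/180.

4049/180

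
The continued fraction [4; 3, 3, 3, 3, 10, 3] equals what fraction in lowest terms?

Using pₖ = aₖpₖ₋₁ + pₖ₋₂ and qₖ = aₖqₖ₋₁ + qₖ₋₂:
  k=0: a=4, p=4, q=1
  k=1: a=3, p=13, q=3
  k=2: a=3, p=43, q=10
  k=3: a=3, p=142, q=33
  k=4: a=3, p=469, q=109
  k=5: a=10, p=4832, q=1123
  k=6: a=3, p=14965, q=3478

14965/3478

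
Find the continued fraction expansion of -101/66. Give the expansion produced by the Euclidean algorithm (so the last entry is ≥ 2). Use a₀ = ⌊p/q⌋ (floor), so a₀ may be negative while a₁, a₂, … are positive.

[-2; 2, 7, 1, 3]

-101 = -2·66 + 31
66 = 2·31 + 4
31 = 7·4 + 3
4 = 1·3 + 1
3 = 3·1 + 0  (stop)
So -101/66 = [-2; 2, 7, 1, 3].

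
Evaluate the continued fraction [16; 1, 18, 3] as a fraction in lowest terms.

Using pₖ = aₖpₖ₋₁ + pₖ₋₂ and qₖ = aₖqₖ₋₁ + qₖ₋₂:
  k=0: a=16, p=16, q=1
  k=1: a=1, p=17, q=1
  k=2: a=18, p=322, q=19
  k=3: a=3, p=983, q=58

983/58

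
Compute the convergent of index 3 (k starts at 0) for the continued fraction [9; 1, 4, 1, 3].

59/6

Using pₖ = aₖpₖ₋₁ + pₖ₋₂, qₖ = aₖqₖ₋₁ + qₖ₋₂ (with p₋₁=1, p₋₂=0, q₋₁=0, q₋₂=1):
  k=0: a=9, p=9, q=1
  k=1: a=1, p=10, q=1
  k=2: a=4, p=49, q=5
  k=3: a=1, p=59, q=6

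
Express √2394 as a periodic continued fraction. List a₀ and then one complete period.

a₀ = ⌊√2394⌋ = 48.
With m₀=0, d₀=1 and mₖ₊₁ = dₖaₖ − mₖ, dₖ₊₁ = (n − mₖ₊₁²)/dₖ, aₖ₊₁ = ⌊(a₀+mₖ₊₁)/dₖ₊₁⌋:
  k=1: m=48, d=90, a=1
  k=2: m=42, d=7, a=12
  k=3: m=42, d=90, a=1
  k=4: m=48, d=1, a=96
d=1 and a=2a₀=96 at k=4, so the next step gives (m, d) = (48, 90) again — its k=1 value — and the period has length 4.

[48; 1, 12, 1, 96]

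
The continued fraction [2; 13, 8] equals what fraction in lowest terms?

218/105

Using pₖ = aₖpₖ₋₁ + pₖ₋₂ and qₖ = aₖqₖ₋₁ + qₖ₋₂:
  k=0: a=2, p=2, q=1
  k=1: a=13, p=27, q=13
  k=2: a=8, p=218, q=105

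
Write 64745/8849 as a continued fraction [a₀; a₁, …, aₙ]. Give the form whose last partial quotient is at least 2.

[7; 3, 6, 3, 13, 11]

64745 = 7*8849 + 2802
8849 = 3*2802 + 443
2802 = 6*443 + 144
443 = 3*144 + 11
144 = 13*11 + 1
11 = 11*1 + 0  (stop)
So 64745/8849 = [7; 3, 6, 3, 13, 11].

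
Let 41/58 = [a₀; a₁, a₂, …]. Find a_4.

2

41 = 0·58 + 41   →  a_0 = 0
58 = 1·41 + 17   →  a_1 = 1
41 = 2·17 + 7   →  a_2 = 2
17 = 2·7 + 3   →  a_3 = 2
7 = 2·3 + 1   →  a_4 = 2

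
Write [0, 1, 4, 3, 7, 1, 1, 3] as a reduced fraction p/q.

717/883

Fold from the inside: start with 3/1.
  1 + 1/3 = 4/3
  1 + 3/4 = 7/4
  7 + 4/7 = 53/7
  3 + 7/53 = 166/53
  4 + 53/166 = 717/166
  1 + 166/717 = 883/717
  0 + 717/883 = 717/883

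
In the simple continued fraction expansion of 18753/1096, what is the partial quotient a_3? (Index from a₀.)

3

18753 = 17·1096 + 121   →  a_0 = 17
1096 = 9·121 + 7   →  a_1 = 9
121 = 17·7 + 2   →  a_2 = 17
7 = 3·2 + 1   →  a_3 = 3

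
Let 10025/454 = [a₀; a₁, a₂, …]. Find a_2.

3

10025 = 22·454 + 37   →  a_0 = 22
454 = 12·37 + 10   →  a_1 = 12
37 = 3·10 + 7   →  a_2 = 3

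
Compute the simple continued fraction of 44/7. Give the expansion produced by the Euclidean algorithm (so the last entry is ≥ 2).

[6; 3, 2]

44 = 6·7 + 2
7 = 3·2 + 1
2 = 2·1 + 0  (stop)
So 44/7 = [6; 3, 2].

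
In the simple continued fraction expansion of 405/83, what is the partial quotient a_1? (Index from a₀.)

1

405 = 4·83 + 73   →  a_0 = 4
83 = 1·73 + 10   →  a_1 = 1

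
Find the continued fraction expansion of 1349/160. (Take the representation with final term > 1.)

[8; 2, 3, 7, 3]

1349 = 8×160 + 69
160 = 2×69 + 22
69 = 3×22 + 3
22 = 7×3 + 1
3 = 3×1 + 0  (stop)
So 1349/160 = [8; 2, 3, 7, 3].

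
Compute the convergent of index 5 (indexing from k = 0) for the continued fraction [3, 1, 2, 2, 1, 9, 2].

Using pₖ = aₖpₖ₋₁ + pₖ₋₂, qₖ = aₖqₖ₋₁ + qₖ₋₂ (with p₋₁=1, p₋₂=0, q₋₁=0, q₋₂=1):
  k=0: a=3, p=3, q=1
  k=1: a=1, p=4, q=1
  k=2: a=2, p=11, q=3
  k=3: a=2, p=26, q=7
  k=4: a=1, p=37, q=10
  k=5: a=9, p=359, q=97

359/97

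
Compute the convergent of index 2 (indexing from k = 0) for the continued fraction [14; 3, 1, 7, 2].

57/4

Using pₖ = aₖpₖ₋₁ + pₖ₋₂, qₖ = aₖqₖ₋₁ + qₖ₋₂ (with p₋₁=1, p₋₂=0, q₋₁=0, q₋₂=1):
  k=0: a=14, p=14, q=1
  k=1: a=3, p=43, q=3
  k=2: a=1, p=57, q=4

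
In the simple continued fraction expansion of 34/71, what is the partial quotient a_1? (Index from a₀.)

2

34 = 0·71 + 34   →  a_0 = 0
71 = 2·34 + 3   →  a_1 = 2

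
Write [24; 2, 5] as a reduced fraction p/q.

Fold from the inside: start with 5/1.
  2 + 1/5 = 11/5
  24 + 5/11 = 269/11

269/11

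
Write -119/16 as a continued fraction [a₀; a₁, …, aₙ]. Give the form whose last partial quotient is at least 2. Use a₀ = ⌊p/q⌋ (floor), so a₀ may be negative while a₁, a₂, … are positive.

-119 = -8·16 + 9
16 = 1·9 + 7
9 = 1·7 + 2
7 = 3·2 + 1
2 = 2·1 + 0  (stop)
So -119/16 = [-8; 1, 1, 3, 2].

[-8; 1, 1, 3, 2]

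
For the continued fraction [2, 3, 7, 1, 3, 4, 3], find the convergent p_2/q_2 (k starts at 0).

51/22

Using pₖ = aₖpₖ₋₁ + pₖ₋₂, qₖ = aₖqₖ₋₁ + qₖ₋₂ (with p₋₁=1, p₋₂=0, q₋₁=0, q₋₂=1):
  k=0: a=2, p=2, q=1
  k=1: a=3, p=7, q=3
  k=2: a=7, p=51, q=22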